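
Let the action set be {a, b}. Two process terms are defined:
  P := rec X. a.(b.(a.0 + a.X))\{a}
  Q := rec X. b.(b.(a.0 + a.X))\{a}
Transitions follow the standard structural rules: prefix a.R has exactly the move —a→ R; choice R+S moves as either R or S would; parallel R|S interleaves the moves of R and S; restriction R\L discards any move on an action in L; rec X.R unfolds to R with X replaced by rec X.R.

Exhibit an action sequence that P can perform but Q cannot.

P's transition system — 3 states:
  m0 = rec X. a.(b.(a.0 + a.X))\{a} → --a--▸ m1
  m1 = (b.(a.0 + a.(rec X. a.(b.(a.0 + a.X))\{a})))\{a} → --b--▸ m2
  m2 = (a.0 + a.(rec X. a.(b.(a.0 + a.X))\{a}))\{a} → ∅
Q's transition system — 3 states:
  n0 = rec X. b.(b.(a.0 + a.X))\{a} → --b--▸ n1
  n1 = (b.(a.0 + a.(rec X. b.(b.(a.0 + a.X))\{a})))\{a} → --b--▸ n2
  n2 = (a.0 + a.(rec X. b.(b.(a.0 + a.X))\{a}))\{a} → ∅
Executing a from P (initial set {m0}):
  after a @ step 1: {m1}
  P completes σ.
Executing a from Q (initial set {n0}):
  after a @ step 1: ∅  — Q cannot continue

a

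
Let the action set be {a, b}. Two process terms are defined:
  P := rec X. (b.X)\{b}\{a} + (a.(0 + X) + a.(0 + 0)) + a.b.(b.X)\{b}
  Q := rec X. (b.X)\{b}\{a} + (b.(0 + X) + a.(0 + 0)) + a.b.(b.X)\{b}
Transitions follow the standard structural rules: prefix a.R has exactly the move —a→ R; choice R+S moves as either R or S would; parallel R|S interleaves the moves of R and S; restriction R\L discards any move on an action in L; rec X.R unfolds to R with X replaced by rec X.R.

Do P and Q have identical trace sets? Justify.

Reachable graph of P (5 states):
  u0 = rec X. (b.X)\{b}\{a} + (a.(0 + X) + a.(0 + 0)) + a.b.(b.X)\{b} ⊢ =a=> u1, =a=> u2, =a=> u3
  u1 = 0 + (rec X. (b.X)\{b}\{a} + (a.(0 + X) + a.(0 + 0)) + a.b.(b.X)\{b}) ⊢ =a=> u1, =a=> u2, =a=> u3
  u2 = 0 + 0 ⊢ stopped
  u3 = b.(b.(rec X. (b.X)\{b}\{a} + (a.(0 + X) + a.(0 + 0)) + a.b.(b.X)\{b}))\{b} ⊢ =b=> u4
  u4 = (b.(rec X. (b.X)\{b}\{a} + (a.(0 + X) + a.(0 + 0)) + a.b.(b.X)\{b}))\{b} ⊢ stopped
Reachable graph of Q (5 states):
  v0 = rec X. (b.X)\{b}\{a} + (b.(0 + X) + a.(0 + 0)) + a.b.(b.X)\{b} ⊢ =a=> v1, =a=> v2, =b=> v3
  v1 = 0 + 0 ⊢ stopped
  v2 = b.(b.(rec X. (b.X)\{b}\{a} + (b.(0 + X) + a.(0 + 0)) + a.b.(b.X)\{b}))\{b} ⊢ =b=> v4
  v3 = 0 + (rec X. (b.X)\{b}\{a} + (b.(0 + X) + a.(0 + 0)) + a.b.(b.X)\{b}) ⊢ =a=> v1, =a=> v2, =b=> v3
  v4 = (b.(rec X. (b.X)\{b}\{a} + (b.(0 + X) + a.(0 + 0)) + a.b.(b.X)\{b}))\{b} ⊢ stopped
Run σ = ⟨aa⟩ on P: start {u0}
  after a @ step 1: {u1, u2, u3}
  after a @ step 2: {u1, u2, u3}
  ✓ P
Run σ = ⟨aa⟩ on Q: start {v0}
  after a @ step 1: {v1, v2}
  after a @ step 2: ∅ (Q stuck)

traces(P) ≠ traces(Q) — witness ⟨aa⟩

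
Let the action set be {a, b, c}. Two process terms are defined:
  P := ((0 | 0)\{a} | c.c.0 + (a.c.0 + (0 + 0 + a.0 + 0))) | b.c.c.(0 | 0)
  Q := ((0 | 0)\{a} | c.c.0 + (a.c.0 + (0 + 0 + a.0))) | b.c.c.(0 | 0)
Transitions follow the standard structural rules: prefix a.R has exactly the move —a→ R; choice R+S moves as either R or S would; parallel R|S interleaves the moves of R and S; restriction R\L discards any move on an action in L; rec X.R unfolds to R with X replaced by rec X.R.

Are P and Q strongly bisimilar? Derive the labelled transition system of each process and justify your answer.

P's transition system — 20 states:
  u0 = ((0 | 0)\{a} | c.c.0 + (a.c.0 + (0 + 0 + a.0 + 0))) | b.c.c.(0 | 0) ⊢ --a--▸ u1, --a--▸ u2, --b--▸ u3, --c--▸ u4
  u1 = 0 | b.c.c.(0 | 0) ⊢ --b--▸ u5
  u2 = c.0 | b.c.c.(0 | 0) ⊢ --b--▸ u6, --c--▸ u1
  u3 = ((0 | 0)\{a} | c.c.0 + (a.c.0 + (0 + 0 + a.0 + 0))) | c.c.(0 | 0) ⊢ --a--▸ u5, --a--▸ u6, --c--▸ u7, --c--▸ u8
  u4 = (0 | 0)\{a} | c.0 | b.c.c.(0 | 0) ⊢ --b--▸ u8, --c--▸ u9
  u5 = 0 | c.c.(0 | 0) ⊢ --c--▸ u10
  u6 = c.0 | c.c.(0 | 0) ⊢ --c--▸ u11, --c--▸ u5
  u7 = ((0 | 0)\{a} | c.c.0 + (a.c.0 + (0 + 0 + a.0 + 0))) | c.(0 | 0) ⊢ --a--▸ u10, --a--▸ u11, --c--▸ u12, --c--▸ u13
  u8 = (0 | 0)\{a} | c.0 | c.c.(0 | 0) ⊢ --c--▸ u13, --c--▸ u14
  u9 = (0 | 0)\{a} | 0 | b.c.c.(0 | 0) ⊢ --b--▸ u14
  u10 = 0 | c.(0 | 0) ⊢ --c--▸ u15
  u11 = c.0 | c.(0 | 0) ⊢ --c--▸ u10, --c--▸ u16
  u12 = ((0 | 0)\{a} | c.c.0 + (a.c.0 + (0 + 0 + a.0 + 0))) | (0 | 0) ⊢ --a--▸ u15, --a--▸ u16, --c--▸ u17
  u13 = (0 | 0)\{a} | c.0 | c.(0 | 0) ⊢ --c--▸ u17, --c--▸ u18
  u14 = (0 | 0)\{a} | 0 | c.c.(0 | 0) ⊢ --c--▸ u18
  u15 = 0 | (0 | 0) ⊢ ∅
  u16 = c.0 | (0 | 0) ⊢ --c--▸ u15
  u17 = (0 | 0)\{a} | c.0 | (0 | 0) ⊢ --c--▸ u19
  u18 = (0 | 0)\{a} | 0 | c.(0 | 0) ⊢ --c--▸ u19
  u19 = (0 | 0)\{a} | 0 | (0 | 0) ⊢ ∅
Q's transition system — 20 states:
  v0 = ((0 | 0)\{a} | c.c.0 + (a.c.0 + (0 + 0 + a.0))) | b.c.c.(0 | 0) ⊢ --a--▸ v1, --a--▸ v2, --b--▸ v3, --c--▸ v4
  v1 = 0 | b.c.c.(0 | 0) ⊢ --b--▸ v5
  v2 = c.0 | b.c.c.(0 | 0) ⊢ --b--▸ v6, --c--▸ v1
  v3 = ((0 | 0)\{a} | c.c.0 + (a.c.0 + (0 + 0 + a.0))) | c.c.(0 | 0) ⊢ --a--▸ v5, --a--▸ v6, --c--▸ v7, --c--▸ v8
  v4 = (0 | 0)\{a} | c.0 | b.c.c.(0 | 0) ⊢ --b--▸ v8, --c--▸ v9
  v5 = 0 | c.c.(0 | 0) ⊢ --c--▸ v10
  v6 = c.0 | c.c.(0 | 0) ⊢ --c--▸ v11, --c--▸ v5
  v7 = ((0 | 0)\{a} | c.c.0 + (a.c.0 + (0 + 0 + a.0))) | c.(0 | 0) ⊢ --a--▸ v10, --a--▸ v11, --c--▸ v12, --c--▸ v13
  v8 = (0 | 0)\{a} | c.0 | c.c.(0 | 0) ⊢ --c--▸ v13, --c--▸ v14
  v9 = (0 | 0)\{a} | 0 | b.c.c.(0 | 0) ⊢ --b--▸ v14
  v10 = 0 | c.(0 | 0) ⊢ --c--▸ v15
  v11 = c.0 | c.(0 | 0) ⊢ --c--▸ v10, --c--▸ v16
  v12 = ((0 | 0)\{a} | c.c.0 + (a.c.0 + (0 + 0 + a.0))) | (0 | 0) ⊢ --a--▸ v15, --a--▸ v16, --c--▸ v17
  v13 = (0 | 0)\{a} | c.0 | c.(0 | 0) ⊢ --c--▸ v17, --c--▸ v18
  v14 = (0 | 0)\{a} | 0 | c.c.(0 | 0) ⊢ --c--▸ v18
  v15 = 0 | (0 | 0) ⊢ ∅
  v16 = c.0 | (0 | 0) ⊢ --c--▸ v15
  v17 = (0 | 0)\{a} | c.0 | (0 | 0) ⊢ --c--▸ v19
  v18 = (0 | 0)\{a} | 0 | c.(0 | 0) ⊢ --c--▸ v19
  v19 = (0 | 0)\{a} | 0 | (0 | 0) ⊢ ∅
Coarsest stable partition (strong bisimilarity classes):
  B0 = {u0, v0}
  B1 = {u1, u9, v1, v9}
  B2 = {u11, u13, u14, u5, v11, v13, v14, v5}
  B3 = {u10, u16, u17, u18, v10, v16, v17, v18}
  B4 = {u15, u19, v15, v19}
  B5 = {u2, u4, v2, v4}
  B6 = {u6, u8, v6, v8}
  B7 = {u3, v3}
  B8 = {u7, v7}
  B9 = {u12, v12}
u0 ∈ B0, v0 ∈ B0 → same block

P ~ Q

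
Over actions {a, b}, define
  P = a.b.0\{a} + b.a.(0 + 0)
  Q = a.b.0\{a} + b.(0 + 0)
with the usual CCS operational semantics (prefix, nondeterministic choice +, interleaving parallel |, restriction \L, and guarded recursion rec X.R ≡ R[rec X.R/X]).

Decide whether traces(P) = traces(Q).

trace-distinct — witness ⟨ba⟩

Reachable graph of P (5 states):
  m0 = a.b.0\{a} + b.a.(0 + 0) has moves ··a··> m1, ··b··> m2
  m1 = b.0\{a} has moves ··b··> m3
  m2 = a.(0 + 0) has moves ··a··> m4
  m3 = 0\{a} has moves ∅
  m4 = 0 + 0 has moves ∅
Reachable graph of Q (4 states):
  n0 = a.b.0\{a} + b.(0 + 0) has moves ··a··> n1, ··b··> n2
  n1 = b.0\{a} has moves ··b··> n3
  n2 = 0 + 0 has moves ∅
  n3 = 0\{a} has moves ∅
Trace ⟨ba⟩ through P, begin at {m0}:
  [1] b ⇒ {m2}
  [2] a ⇒ {m4}
  P completes σ.
Trace ⟨ba⟩ through Q, begin at {n0}:
  [1] b ⇒ {n2}
  [2] a ⇒ no successor for Q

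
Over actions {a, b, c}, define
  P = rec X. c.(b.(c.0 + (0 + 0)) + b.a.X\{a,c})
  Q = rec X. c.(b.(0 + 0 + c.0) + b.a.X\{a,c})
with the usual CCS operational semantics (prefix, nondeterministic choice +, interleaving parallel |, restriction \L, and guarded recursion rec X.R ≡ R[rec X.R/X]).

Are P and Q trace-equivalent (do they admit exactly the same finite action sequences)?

Reachable graph of P (6 states):
  s0 = rec X. c.(b.(c.0 + (0 + 0)) + b.a.X\{a,c}) :: --c--▸ s1
  s1 = b.(c.0 + (0 + 0)) + b.a.(rec X. c.(b.(c.0 + (0 + 0)) + b.a.X\{a,c}))\{a,c} :: --b--▸ s2, --b--▸ s3
  s2 = a.(rec X. c.(b.(c.0 + (0 + 0)) + b.a.X\{a,c}))\{a,c} :: --a--▸ s4
  s3 = c.0 + (0 + 0) :: --c--▸ s5
  s4 = (rec X. c.(b.(c.0 + (0 + 0)) + b.a.X\{a,c}))\{a,c} :: stopped
  s5 = 0 :: stopped
Reachable graph of Q (6 states):
  t0 = rec X. c.(b.(0 + 0 + c.0) + b.a.X\{a,c}) :: --c--▸ t1
  t1 = b.(0 + 0 + c.0) + b.a.(rec X. c.(b.(0 + 0 + c.0) + b.a.X\{a,c}))\{a,c} :: --b--▸ t2, --b--▸ t3
  t2 = 0 + 0 + c.0 :: --c--▸ t4
  t3 = a.(rec X. c.(b.(0 + 0 + c.0) + b.a.X\{a,c}))\{a,c} :: --a--▸ t5
  t4 = 0 :: stopped
  t5 = (rec X. c.(b.(0 + 0 + c.0) + b.a.X\{a,c}))\{a,c} :: stopped
Bisimilarity quotient blocks:
  B0 = {s0, t0}
  B1 = {s1, t1}
  B2 = {s2, t3}
  B3 = {s4, s5, t4, t5}
  B4 = {s3, t2}
s0 ∈ B0, t0 ∈ B0 → same block
Bisimilar ⇒ trace-equivalent.

YES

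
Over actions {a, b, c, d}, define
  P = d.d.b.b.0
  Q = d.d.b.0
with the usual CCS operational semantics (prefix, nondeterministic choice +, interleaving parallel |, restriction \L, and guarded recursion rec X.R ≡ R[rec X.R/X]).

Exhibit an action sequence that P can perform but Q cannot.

ddbb

LTS(P): 5 reachable states
  p0 = d.d.b.b.0 | --d--▸ p1
  p1 = d.b.b.0 | --d--▸ p2
  p2 = b.b.0 | --b--▸ p3
  p3 = b.0 | --b--▸ p4
  p4 = 0 | stopped
LTS(Q): 4 reachable states
  q0 = d.d.b.0 | --d--▸ q1
  q1 = d.b.0 | --d--▸ q2
  q2 = b.0 | --b--▸ q3
  q3 = 0 | stopped
Run σ = ⟨ddbb⟩ on P: start {p0}
  after d @ step 1: {p1}
  after d @ step 2: {p2}
  after b @ step 3: {p3}
  after b @ step 4: {p4}
  ✓ P
Run σ = ⟨ddbb⟩ on Q: start {q0}
  after d @ step 1: {q1}
  after d @ step 2: {q2}
  after b @ step 3: {q3}
  after b @ step 4: no successor for Q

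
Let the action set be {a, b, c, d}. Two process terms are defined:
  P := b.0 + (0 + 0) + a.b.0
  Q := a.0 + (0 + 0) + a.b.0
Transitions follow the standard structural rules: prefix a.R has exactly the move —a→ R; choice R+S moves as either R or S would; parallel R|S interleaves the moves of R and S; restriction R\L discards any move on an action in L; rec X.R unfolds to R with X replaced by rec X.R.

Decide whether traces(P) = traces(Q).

trace-distinct — witness ⟨b⟩

Reachable graph of P (3 states):
  p0 = b.0 + (0 + 0) + a.b.0 → —a→ p1, —b→ p2
  p1 = b.0 → —b→ p2
  p2 = 0 → deadlocked
Reachable graph of Q (3 states):
  q0 = a.0 + (0 + 0) + a.b.0 → —a→ q1, —a→ q2
  q1 = 0 → deadlocked
  q2 = b.0 → —b→ q1
Trace ⟨b⟩ through P, begin at {p0}:
  [1] b ⇒ {p2}
  P completes σ.
Trace ⟨b⟩ through Q, begin at {q0}:
  [1] b ⇒ ∅  — Q cannot continue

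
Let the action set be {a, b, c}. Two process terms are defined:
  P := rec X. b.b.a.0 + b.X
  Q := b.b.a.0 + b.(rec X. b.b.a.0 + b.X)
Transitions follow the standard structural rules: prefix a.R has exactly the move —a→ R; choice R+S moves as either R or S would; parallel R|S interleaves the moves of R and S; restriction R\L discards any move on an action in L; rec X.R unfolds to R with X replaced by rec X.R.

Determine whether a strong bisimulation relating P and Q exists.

P ~ Q

P's transition system — 4 states:
  s0 = rec X. b.b.a.0 + b.X ⊢ --b--▸ s0, --b--▸ s1
  s1 = b.a.0 ⊢ --b--▸ s2
  s2 = a.0 ⊢ --a--▸ s3
  s3 = 0 ⊢ (no moves)
Q's transition system — 5 states:
  t0 = b.b.a.0 + b.(rec X. b.b.a.0 + b.X) ⊢ --b--▸ t1, --b--▸ t2
  t1 = b.a.0 ⊢ --b--▸ t3
  t2 = rec X. b.b.a.0 + b.X ⊢ --b--▸ t1, --b--▸ t2
  t3 = a.0 ⊢ --a--▸ t4
  t4 = 0 ⊢ (no moves)
Bisimilarity quotient blocks:
  B0 = {s0, t0, t2}
  B1 = {s1, t1}
  B2 = {s2, t3}
  B3 = {s3, t4}
s0 ∈ B0, t0 ∈ B0 → same block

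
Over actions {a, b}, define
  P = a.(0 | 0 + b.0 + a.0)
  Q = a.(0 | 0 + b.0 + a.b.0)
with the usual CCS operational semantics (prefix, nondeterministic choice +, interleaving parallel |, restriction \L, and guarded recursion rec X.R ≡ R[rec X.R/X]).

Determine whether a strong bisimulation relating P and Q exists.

Reachable graph of P (3 states):
  m0 = a.(0 | 0 + b.0 + a.0) :: —a→ m1
  m1 = 0 | 0 + b.0 + a.0 :: —a→ m2, —b→ m2
  m2 = 0 :: ·
Reachable graph of Q (4 states):
  n0 = a.(0 | 0 + b.0 + a.b.0) :: —a→ n1
  n1 = 0 | 0 + b.0 + a.b.0 :: —a→ n2, —b→ n3
  n2 = b.0 :: —b→ n3
  n3 = 0 :: ·
Partition-refinement fixed point:
  B0 = {m0}
  B1 = {m1}
  B2 = {m2, n3}
  B3 = {n0}
  B4 = {n1}
  B5 = {n2}
m0 ∈ B0, n0 ∈ B3 → different blocks

NO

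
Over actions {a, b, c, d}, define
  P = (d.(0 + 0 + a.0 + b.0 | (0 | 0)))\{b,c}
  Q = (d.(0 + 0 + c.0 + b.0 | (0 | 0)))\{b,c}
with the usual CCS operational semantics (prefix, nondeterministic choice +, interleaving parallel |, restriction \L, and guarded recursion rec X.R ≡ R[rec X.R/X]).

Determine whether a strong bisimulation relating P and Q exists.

LTS(P): 3 reachable states
  p0 = (d.(0 + 0 + a.0 + b.0 | (0 | 0)))\{b,c} → --d--▸ p1
  p1 = (0 + 0 + a.0 + b.0 | (0 | 0))\{b,c} → --a--▸ p2
  p2 = 0\{b,c} → deadlocked
LTS(Q): 2 reachable states
  q0 = (d.(0 + 0 + c.0 + b.0 | (0 | 0)))\{b,c} → --d--▸ q1
  q1 = (0 + 0 + c.0 + b.0 | (0 | 0))\{b,c} → deadlocked
Bisimilarity quotient blocks:
  B0 = {p0}
  B1 = {p1}
  B2 = {p2, q1}
  B3 = {q0}
p0 ∈ B0, q0 ∈ B3 → different blocks

NO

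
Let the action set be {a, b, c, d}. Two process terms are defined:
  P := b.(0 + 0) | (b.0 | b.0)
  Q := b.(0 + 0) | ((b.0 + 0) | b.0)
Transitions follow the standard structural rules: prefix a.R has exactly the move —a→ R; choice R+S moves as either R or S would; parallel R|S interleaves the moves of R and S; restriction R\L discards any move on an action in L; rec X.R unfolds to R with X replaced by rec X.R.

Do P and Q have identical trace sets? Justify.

YES

LTS(P): 8 reachable states
  s0 = b.(0 + 0) | (b.0 | b.0) → =b=> s1, =b=> s2, =b=> s3
  s1 = (0 + 0) | (b.0 | b.0) → =b=> s4, =b=> s5
  s2 = b.(0 + 0) | (0 | b.0) → =b=> s4, =b=> s6
  s3 = b.(0 + 0) | (b.0 | 0) → =b=> s5, =b=> s6
  s4 = (0 + 0) | (0 | b.0) → =b=> s7
  s5 = (0 + 0) | (b.0 | 0) → =b=> s7
  s6 = b.(0 + 0) | (0 | 0) → =b=> s7
  s7 = (0 + 0) | (0 | 0) → stopped
LTS(Q): 8 reachable states
  t0 = b.(0 + 0) | ((b.0 + 0) | b.0) → =b=> t1, =b=> t2, =b=> t3
  t1 = (0 + 0) | ((b.0 + 0) | b.0) → =b=> t4, =b=> t5
  t2 = b.(0 + 0) | ((b.0 + 0) | 0) → =b=> t4, =b=> t6
  t3 = b.(0 + 0) | (0 | b.0) → =b=> t5, =b=> t6
  t4 = (0 + 0) | ((b.0 + 0) | 0) → =b=> t7
  t5 = (0 + 0) | (0 | b.0) → =b=> t7
  t6 = b.(0 + 0) | (0 | 0) → =b=> t7
  t7 = (0 + 0) | (0 | 0) → stopped
Coarsest stable partition (strong bisimilarity classes):
  B0 = {s0, t0}
  B1 = {s1, s2, s3, t1, t2, t3}
  B2 = {s4, s5, s6, t4, t5, t6}
  B3 = {s7, t7}
s0 ∈ B0, t0 ∈ B0 → same block
Bisimilar ⇒ trace-equivalent.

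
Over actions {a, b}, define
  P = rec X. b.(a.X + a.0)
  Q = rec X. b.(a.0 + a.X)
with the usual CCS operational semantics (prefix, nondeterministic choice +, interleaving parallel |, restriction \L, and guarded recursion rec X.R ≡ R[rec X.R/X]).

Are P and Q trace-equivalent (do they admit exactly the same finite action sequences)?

Reachable graph of P (3 states):
  s0 = rec X. b.(a.X + a.0) has moves =b=> s1
  s1 = a.(rec X. b.(a.X + a.0)) + a.0 has moves =a=> s0, =a=> s2
  s2 = 0 has moves ·
Reachable graph of Q (3 states):
  t0 = rec X. b.(a.0 + a.X) has moves =b=> t1
  t1 = a.0 + a.(rec X. b.(a.0 + a.X)) has moves =a=> t0, =a=> t2
  t2 = 0 has moves ·
Bisimilarity quotient blocks:
  B0 = {s0, t0}
  B1 = {s1, t1}
  B2 = {s2, t2}
s0 ∈ B0, t0 ∈ B0 → same block
Bisimilar ⇒ trace-equivalent.

traces(P) = traces(Q)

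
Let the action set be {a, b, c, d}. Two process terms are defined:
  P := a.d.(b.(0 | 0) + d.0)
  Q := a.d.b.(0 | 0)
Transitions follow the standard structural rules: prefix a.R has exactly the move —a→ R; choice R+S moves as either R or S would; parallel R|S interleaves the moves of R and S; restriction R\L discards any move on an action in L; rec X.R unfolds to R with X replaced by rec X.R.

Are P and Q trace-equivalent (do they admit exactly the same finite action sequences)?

LTS(P): 5 reachable states
  m0 = a.d.(b.(0 | 0) + d.0) → =a=> m1
  m1 = d.(b.(0 | 0) + d.0) → =d=> m2
  m2 = b.(0 | 0) + d.0 → =b=> m3, =d=> m4
  m3 = 0 | 0 → ∅
  m4 = 0 → ∅
LTS(Q): 4 reachable states
  n0 = a.d.b.(0 | 0) → =a=> n1
  n1 = d.b.(0 | 0) → =d=> n2
  n2 = b.(0 | 0) → =b=> n3
  n3 = 0 | 0 → ∅
Executing add from P (initial set {m0}):
  [1] a ⇒ {m1}
  [2] d ⇒ {m2}
  [3] d ⇒ {m4}
  ✓ P
Executing add from Q (initial set {n0}):
  [1] a ⇒ {n1}
  [2] d ⇒ {n2}
  [3] d ⇒ ∅  — Q cannot continue

NO — witness ⟨add⟩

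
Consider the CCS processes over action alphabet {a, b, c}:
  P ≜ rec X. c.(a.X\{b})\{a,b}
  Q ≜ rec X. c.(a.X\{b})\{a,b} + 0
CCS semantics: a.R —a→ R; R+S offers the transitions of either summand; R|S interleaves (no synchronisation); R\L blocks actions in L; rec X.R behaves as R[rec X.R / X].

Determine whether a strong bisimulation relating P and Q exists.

P ~ Q

P's transition system — 2 states:
  s0 = rec X. c.(a.X\{b})\{a,b} ⊢ —c→ s1
  s1 = (a.(rec X. c.(a.X\{b})\{a,b})\{b})\{a,b} ⊢ ·
Q's transition system — 2 states:
  t0 = rec X. c.(a.X\{b})\{a,b} + 0 ⊢ —c→ t1
  t1 = (a.(rec X. c.(a.X\{b})\{a,b} + 0)\{b})\{a,b} ⊢ ·
Bisimilarity quotient blocks:
  B0 = {s0, t0}
  B1 = {s1, t1}
s0 ∈ B0, t0 ∈ B0 → same block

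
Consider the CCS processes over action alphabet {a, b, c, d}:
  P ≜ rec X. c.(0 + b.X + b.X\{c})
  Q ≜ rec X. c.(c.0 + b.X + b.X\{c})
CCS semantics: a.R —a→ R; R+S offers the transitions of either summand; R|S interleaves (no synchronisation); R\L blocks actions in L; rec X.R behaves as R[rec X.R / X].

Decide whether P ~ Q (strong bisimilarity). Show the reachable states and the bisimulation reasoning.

Reachable graph of P (3 states):
  u0 = rec X. c.(0 + b.X + b.X\{c}) :: -c-> u1
  u1 = 0 + b.(rec X. c.(0 + b.X + b.X\{c})) + b.(rec X. c.(0 + b.X + b.X\{c}))\{c} :: -b-> u0, -b-> u2
  u2 = (rec X. c.(0 + b.X + b.X\{c}))\{c} :: ∅
Reachable graph of Q (4 states):
  v0 = rec X. c.(c.0 + b.X + b.X\{c}) :: -c-> v1
  v1 = c.0 + b.(rec X. c.(c.0 + b.X + b.X\{c})) + b.(rec X. c.(c.0 + b.X + b.X\{c}))\{c} :: -b-> v0, -b-> v2, -c-> v3
  v2 = (rec X. c.(c.0 + b.X + b.X\{c}))\{c} :: ∅
  v3 = 0 :: ∅
Coarsest stable partition (strong bisimilarity classes):
  B0 = {u0}
  B1 = {u1}
  B2 = {u2, v2, v3}
  B3 = {v0}
  B4 = {v1}
u0 ∈ B0, v0 ∈ B3 → different blocks

NO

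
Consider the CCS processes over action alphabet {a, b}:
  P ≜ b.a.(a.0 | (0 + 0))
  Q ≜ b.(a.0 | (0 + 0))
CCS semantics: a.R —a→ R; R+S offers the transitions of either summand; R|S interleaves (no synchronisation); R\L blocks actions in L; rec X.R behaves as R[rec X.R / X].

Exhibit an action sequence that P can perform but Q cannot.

baa

LTS(P): 4 reachable states
  u0 = b.a.(a.0 | (0 + 0)) → —b→ u1
  u1 = a.(a.0 | (0 + 0)) → —a→ u2
  u2 = a.0 | (0 + 0) → —a→ u3
  u3 = 0 | (0 + 0) → ∅
LTS(Q): 3 reachable states
  v0 = b.(a.0 | (0 + 0)) → —b→ v1
  v1 = a.0 | (0 + 0) → —a→ v2
  v2 = 0 | (0 + 0) → ∅
Run σ = ⟨baa⟩ on P: start {u0}
  step 1 (b): {u1}
  step 2 (a): {u2}
  step 3 (a): {u3}
  P completes σ.
Run σ = ⟨baa⟩ on Q: start {v0}
  step 1 (b): {v1}
  step 2 (a): {v2}
  step 3 (a): ∅  — Q cannot continue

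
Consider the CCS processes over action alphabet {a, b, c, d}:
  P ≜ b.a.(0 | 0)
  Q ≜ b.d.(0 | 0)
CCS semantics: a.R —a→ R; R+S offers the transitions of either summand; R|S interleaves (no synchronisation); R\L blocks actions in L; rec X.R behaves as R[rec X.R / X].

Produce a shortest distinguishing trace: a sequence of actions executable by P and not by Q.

ba

Reachable graph of P (3 states):
  u0 = b.a.(0 | 0) ⊢ --b--▸ u1
  u1 = a.(0 | 0) ⊢ --a--▸ u2
  u2 = 0 | 0 ⊢ ·
Reachable graph of Q (3 states):
  v0 = b.d.(0 | 0) ⊢ --b--▸ v1
  v1 = d.(0 | 0) ⊢ --d--▸ v2
  v2 = 0 | 0 ⊢ ·
Executing ba from P (initial set {u0}):
  after b @ step 1: {u1}
  after a @ step 2: {u2}
  P completes σ.
Executing ba from Q (initial set {v0}):
  after b @ step 1: {v1}
  after a @ step 2: no successor for Q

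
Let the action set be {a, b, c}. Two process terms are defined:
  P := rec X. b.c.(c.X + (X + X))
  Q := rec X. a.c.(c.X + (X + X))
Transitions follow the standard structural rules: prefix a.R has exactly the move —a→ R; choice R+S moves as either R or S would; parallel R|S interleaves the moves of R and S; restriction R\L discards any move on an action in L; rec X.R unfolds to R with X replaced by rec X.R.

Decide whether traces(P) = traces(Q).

traces(P) ≠ traces(Q) — witness ⟨b⟩

Reachable graph of P (3 states):
  u0 = rec X. b.c.(c.X + (X + X)) has moves --b--▸ u1
  u1 = c.(c.(rec X. b.c.(c.X + (X + X))) + ((rec X. b.c.(c.X + (X + X))) + (rec X. b.c.(c.X + (X + X))))) has moves --c--▸ u2
  u2 = c.(rec X. b.c.(c.X + (X + X))) + ((rec X. b.c.(c.X + (X + X))) + (rec X. b.c.(c.X + (X + X)))) has moves --b--▸ u1, --c--▸ u0
Reachable graph of Q (3 states):
  v0 = rec X. a.c.(c.X + (X + X)) has moves --a--▸ v1
  v1 = c.(c.(rec X. a.c.(c.X + (X + X))) + ((rec X. a.c.(c.X + (X + X))) + (rec X. a.c.(c.X + (X + X))))) has moves --c--▸ v2
  v2 = c.(rec X. a.c.(c.X + (X + X))) + ((rec X. a.c.(c.X + (X + X))) + (rec X. a.c.(c.X + (X + X)))) has moves --a--▸ v1, --c--▸ v0
Trace ⟨b⟩ through P, begin at {u0}:
  step 1 (b): {u1}
  — P admits the full trace.
Trace ⟨b⟩ through Q, begin at {v0}:
  step 1 (b): ∅ (Q stuck)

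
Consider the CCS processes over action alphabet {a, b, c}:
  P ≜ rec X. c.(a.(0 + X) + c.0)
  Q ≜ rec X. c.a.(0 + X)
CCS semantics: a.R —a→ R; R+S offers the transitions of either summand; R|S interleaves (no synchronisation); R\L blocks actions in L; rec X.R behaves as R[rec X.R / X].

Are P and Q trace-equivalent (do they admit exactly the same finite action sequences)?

P's transition system — 4 states:
  p0 = rec X. c.(a.(0 + X) + c.0) | ··c··> p1
  p1 = a.(0 + (rec X. c.(a.(0 + X) + c.0))) + c.0 | ··a··> p2, ··c··> p3
  p2 = 0 + (rec X. c.(a.(0 + X) + c.0)) | ··c··> p1
  p3 = 0 | ∅
Q's transition system — 3 states:
  q0 = rec X. c.a.(0 + X) | ··c··> q1
  q1 = a.(0 + (rec X. c.a.(0 + X))) | ··a··> q2
  q2 = 0 + (rec X. c.a.(0 + X)) | ··c··> q1
Run σ = ⟨cc⟩ on P: start {p0}
  after c @ step 1: {p1}
  after c @ step 2: {p3}
  ✓ P
Run σ = ⟨cc⟩ on Q: start {q0}
  after c @ step 1: {q1}
  after c @ step 2: ∅ (Q stuck)

NO — witness ⟨cc⟩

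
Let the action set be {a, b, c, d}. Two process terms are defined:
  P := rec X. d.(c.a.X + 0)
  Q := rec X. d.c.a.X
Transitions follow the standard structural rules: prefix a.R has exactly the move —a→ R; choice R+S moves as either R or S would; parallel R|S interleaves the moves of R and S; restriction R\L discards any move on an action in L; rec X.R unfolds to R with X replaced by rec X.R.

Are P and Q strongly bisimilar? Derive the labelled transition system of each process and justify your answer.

bisimilar

Reachable graph of P (3 states):
  u0 = rec X. d.(c.a.X + 0) :: =d=> u1
  u1 = c.a.(rec X. d.(c.a.X + 0)) + 0 :: =c=> u2
  u2 = a.(rec X. d.(c.a.X + 0)) :: =a=> u0
Reachable graph of Q (3 states):
  v0 = rec X. d.c.a.X :: =d=> v1
  v1 = c.a.(rec X. d.c.a.X) :: =c=> v2
  v2 = a.(rec X. d.c.a.X) :: =a=> v0
Partition-refinement fixed point:
  B0 = {u0, v0}
  B1 = {u1, v1}
  B2 = {u2, v2}
u0 ∈ B0, v0 ∈ B0 → same block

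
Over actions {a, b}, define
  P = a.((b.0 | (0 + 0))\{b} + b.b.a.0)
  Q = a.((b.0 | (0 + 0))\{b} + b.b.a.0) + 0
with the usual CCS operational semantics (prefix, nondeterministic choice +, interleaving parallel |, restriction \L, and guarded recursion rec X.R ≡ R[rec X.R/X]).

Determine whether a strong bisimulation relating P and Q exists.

Reachable graph of P (5 states):
  s0 = a.((b.0 | (0 + 0))\{b} + b.b.a.0) has moves --a--▸ s1
  s1 = (b.0 | (0 + 0))\{b} + b.b.a.0 has moves --b--▸ s2
  s2 = b.a.0 has moves --b--▸ s3
  s3 = a.0 has moves --a--▸ s4
  s4 = 0 has moves ·
Reachable graph of Q (5 states):
  t0 = a.((b.0 | (0 + 0))\{b} + b.b.a.0) + 0 has moves --a--▸ t1
  t1 = (b.0 | (0 + 0))\{b} + b.b.a.0 has moves --b--▸ t2
  t2 = b.a.0 has moves --b--▸ t3
  t3 = a.0 has moves --a--▸ t4
  t4 = 0 has moves ·
Bisimilarity quotient blocks:
  B0 = {s0, t0}
  B1 = {s1, t1}
  B2 = {s2, t2}
  B3 = {s3, t3}
  B4 = {s4, t4}
s0 ∈ B0, t0 ∈ B0 → same block

P ~ Q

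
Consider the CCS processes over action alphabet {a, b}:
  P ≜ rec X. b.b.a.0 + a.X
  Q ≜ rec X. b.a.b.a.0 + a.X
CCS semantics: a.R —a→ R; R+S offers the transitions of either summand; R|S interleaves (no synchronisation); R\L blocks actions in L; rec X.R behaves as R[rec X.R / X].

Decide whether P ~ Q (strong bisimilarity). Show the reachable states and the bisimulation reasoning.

Reachable graph of P (4 states):
  m0 = rec X. b.b.a.0 + a.X ⊢ ··a··> m0, ··b··> m1
  m1 = b.a.0 ⊢ ··b··> m2
  m2 = a.0 ⊢ ··a··> m3
  m3 = 0 ⊢ ∅
Reachable graph of Q (5 states):
  n0 = rec X. b.a.b.a.0 + a.X ⊢ ··a··> n0, ··b··> n1
  n1 = a.b.a.0 ⊢ ··a··> n2
  n2 = b.a.0 ⊢ ··b··> n3
  n3 = a.0 ⊢ ··a··> n4
  n4 = 0 ⊢ ∅
Coarsest stable partition (strong bisimilarity classes):
  B0 = {m0}
  B1 = {m1, n2}
  B2 = {m2, n3}
  B3 = {m3, n4}
  B4 = {n0}
  B5 = {n1}
m0 ∈ B0, n0 ∈ B4 → different blocks

not bisimilar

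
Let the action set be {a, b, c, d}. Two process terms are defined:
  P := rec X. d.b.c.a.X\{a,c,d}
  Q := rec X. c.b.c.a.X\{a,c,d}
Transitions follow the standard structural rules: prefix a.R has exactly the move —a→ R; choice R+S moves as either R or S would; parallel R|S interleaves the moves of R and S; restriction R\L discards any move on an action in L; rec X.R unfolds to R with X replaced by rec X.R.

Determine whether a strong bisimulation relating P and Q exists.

NO

Reachable graph of P (5 states):
  m0 = rec X. d.b.c.a.X\{a,c,d} :: ··d··> m1
  m1 = b.c.a.(rec X. d.b.c.a.X\{a,c,d})\{a,c,d} :: ··b··> m2
  m2 = c.a.(rec X. d.b.c.a.X\{a,c,d})\{a,c,d} :: ··c··> m3
  m3 = a.(rec X. d.b.c.a.X\{a,c,d})\{a,c,d} :: ··a··> m4
  m4 = (rec X. d.b.c.a.X\{a,c,d})\{a,c,d} :: (no moves)
Reachable graph of Q (5 states):
  n0 = rec X. c.b.c.a.X\{a,c,d} :: ··c··> n1
  n1 = b.c.a.(rec X. c.b.c.a.X\{a,c,d})\{a,c,d} :: ··b··> n2
  n2 = c.a.(rec X. c.b.c.a.X\{a,c,d})\{a,c,d} :: ··c··> n3
  n3 = a.(rec X. c.b.c.a.X\{a,c,d})\{a,c,d} :: ··a··> n4
  n4 = (rec X. c.b.c.a.X\{a,c,d})\{a,c,d} :: (no moves)
Partition-refinement fixed point:
  B0 = {m0}
  B1 = {m1, n1}
  B2 = {m2, n2}
  B3 = {m3, n3}
  B4 = {m4, n4}
  B5 = {n0}
m0 ∈ B0, n0 ∈ B5 → different blocks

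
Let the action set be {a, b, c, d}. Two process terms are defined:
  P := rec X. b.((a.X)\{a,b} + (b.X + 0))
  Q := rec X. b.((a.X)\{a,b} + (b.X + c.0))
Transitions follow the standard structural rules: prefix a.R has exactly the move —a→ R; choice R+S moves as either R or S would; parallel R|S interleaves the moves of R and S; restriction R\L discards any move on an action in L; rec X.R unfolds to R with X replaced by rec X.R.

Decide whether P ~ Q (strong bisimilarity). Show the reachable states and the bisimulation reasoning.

Reachable graph of P (2 states):
  u0 = rec X. b.((a.X)\{a,b} + (b.X + 0)) :: —b→ u1
  u1 = (a.(rec X. b.((a.X)\{a,b} + (b.X + 0))))\{a,b} + (b.(rec X. b.((a.X)\{a,b} + (b.X + 0))) + 0) :: —b→ u0
Reachable graph of Q (3 states):
  v0 = rec X. b.((a.X)\{a,b} + (b.X + c.0)) :: —b→ v1
  v1 = (a.(rec X. b.((a.X)\{a,b} + (b.X + c.0))))\{a,b} + (b.(rec X. b.((a.X)\{a,b} + (b.X + c.0))) + c.0) :: —b→ v0, —c→ v2
  v2 = 0 :: ∅
Partition-refinement fixed point:
  B0 = {u0, u1}
  B1 = {v0}
  B2 = {v1}
  B3 = {v2}
u0 ∈ B0, v0 ∈ B1 → different blocks

NO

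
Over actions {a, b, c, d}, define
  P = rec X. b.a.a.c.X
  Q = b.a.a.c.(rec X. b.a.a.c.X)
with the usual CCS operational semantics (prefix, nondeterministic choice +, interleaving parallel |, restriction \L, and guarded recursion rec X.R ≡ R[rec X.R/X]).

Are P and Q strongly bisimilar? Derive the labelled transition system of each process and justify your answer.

P ~ Q

P's transition system — 4 states:
  p0 = rec X. b.a.a.c.X has moves =b=> p1
  p1 = a.a.c.(rec X. b.a.a.c.X) has moves =a=> p2
  p2 = a.c.(rec X. b.a.a.c.X) has moves =a=> p3
  p3 = c.(rec X. b.a.a.c.X) has moves =c=> p0
Q's transition system — 5 states:
  q0 = b.a.a.c.(rec X. b.a.a.c.X) has moves =b=> q1
  q1 = a.a.c.(rec X. b.a.a.c.X) has moves =a=> q2
  q2 = a.c.(rec X. b.a.a.c.X) has moves =a=> q3
  q3 = c.(rec X. b.a.a.c.X) has moves =c=> q4
  q4 = rec X. b.a.a.c.X has moves =b=> q1
Bisimilarity quotient blocks:
  B0 = {p0, q0, q4}
  B1 = {p1, q1}
  B2 = {p2, q2}
  B3 = {p3, q3}
p0 ∈ B0, q0 ∈ B0 → same block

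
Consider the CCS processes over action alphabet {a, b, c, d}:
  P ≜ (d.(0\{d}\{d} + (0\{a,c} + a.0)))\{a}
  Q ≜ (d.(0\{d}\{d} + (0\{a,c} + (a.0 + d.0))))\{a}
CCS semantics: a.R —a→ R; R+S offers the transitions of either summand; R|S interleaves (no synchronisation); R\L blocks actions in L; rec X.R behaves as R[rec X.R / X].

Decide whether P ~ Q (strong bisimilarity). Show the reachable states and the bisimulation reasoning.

P ≁ Q

LTS(P): 2 reachable states
  s0 = (d.(0\{d}\{d} + (0\{a,c} + a.0)))\{a} :: ··d··> s1
  s1 = (0\{d}\{d} + (0\{a,c} + a.0))\{a} :: deadlocked
LTS(Q): 3 reachable states
  t0 = (d.(0\{d}\{d} + (0\{a,c} + (a.0 + d.0))))\{a} :: ··d··> t1
  t1 = (0\{d}\{d} + (0\{a,c} + (a.0 + d.0)))\{a} :: ··d··> t2
  t2 = 0\{a} :: deadlocked
Bisimilarity quotient blocks:
  B0 = {s0, t1}
  B1 = {s1, t2}
  B2 = {t0}
s0 ∈ B0, t0 ∈ B2 → different blocks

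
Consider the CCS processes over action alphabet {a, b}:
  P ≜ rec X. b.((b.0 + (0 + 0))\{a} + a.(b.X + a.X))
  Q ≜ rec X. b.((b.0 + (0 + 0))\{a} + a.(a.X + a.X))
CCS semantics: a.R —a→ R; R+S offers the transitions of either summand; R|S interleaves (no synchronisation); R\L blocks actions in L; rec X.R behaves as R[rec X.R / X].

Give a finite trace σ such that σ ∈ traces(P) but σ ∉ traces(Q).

P's transition system — 4 states:
  m0 = rec X. b.((b.0 + (0 + 0))\{a} + a.(b.X + a.X)) → =b=> m1
  m1 = (b.0 + (0 + 0))\{a} + a.(b.(rec X. b.((b.0 + (0 + 0))\{a} + a.(b.X + a.X))) + a.(rec X. b.((b.0 + (0 + 0))\{a} + a.(b.X + a.X)))) → =a=> m2, =b=> m3
  m2 = b.(rec X. b.((b.0 + (0 + 0))\{a} + a.(b.X + a.X))) + a.(rec X. b.((b.0 + (0 + 0))\{a} + a.(b.X + a.X))) → =a=> m0, =b=> m0
  m3 = 0\{a} → ·
Q's transition system — 4 states:
  n0 = rec X. b.((b.0 + (0 + 0))\{a} + a.(a.X + a.X)) → =b=> n1
  n1 = (b.0 + (0 + 0))\{a} + a.(a.(rec X. b.((b.0 + (0 + 0))\{a} + a.(a.X + a.X))) + a.(rec X. b.((b.0 + (0 + 0))\{a} + a.(a.X + a.X)))) → =a=> n2, =b=> n3
  n2 = a.(rec X. b.((b.0 + (0 + 0))\{a} + a.(a.X + a.X))) + a.(rec X. b.((b.0 + (0 + 0))\{a} + a.(a.X + a.X))) → =a=> n0
  n3 = 0\{a} → ·
Trace ⟨bab⟩ through P, begin at {m0}:
  step 1 (b): {m1}
  step 2 (a): {m2}
  step 3 (b): {m0}
  — P admits the full trace.
Trace ⟨bab⟩ through Q, begin at {n0}:
  step 1 (b): {n1}
  step 2 (a): {n2}
  step 3 (b): ∅  — Q cannot continue

bab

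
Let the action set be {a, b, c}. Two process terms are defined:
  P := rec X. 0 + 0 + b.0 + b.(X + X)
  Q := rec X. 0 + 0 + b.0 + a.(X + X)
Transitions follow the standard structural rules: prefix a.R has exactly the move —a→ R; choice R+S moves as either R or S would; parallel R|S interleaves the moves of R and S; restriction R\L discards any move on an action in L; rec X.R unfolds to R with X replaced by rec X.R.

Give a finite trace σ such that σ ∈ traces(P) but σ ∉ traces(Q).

bb

Reachable graph of P (3 states):
  s0 = rec X. 0 + 0 + b.0 + b.(X + X) → ··b··> s1, ··b··> s2
  s1 = (rec X. 0 + 0 + b.0 + b.(X + X)) + (rec X. 0 + 0 + b.0 + b.(X + X)) → ··b··> s1, ··b··> s2
  s2 = 0 → stopped
Reachable graph of Q (3 states):
  t0 = rec X. 0 + 0 + b.0 + a.(X + X) → ··a··> t1, ··b··> t2
  t1 = (rec X. 0 + 0 + b.0 + a.(X + X)) + (rec X. 0 + 0 + b.0 + a.(X + X)) → ··a··> t1, ··b··> t2
  t2 = 0 → stopped
Trace ⟨bb⟩ through P, begin at {s0}:
  step 1 (b): {s1, s2}
  step 2 (b): {s1, s2}
  P completes σ.
Trace ⟨bb⟩ through Q, begin at {t0}:
  step 1 (b): {t2}
  step 2 (b): ∅ (Q stuck)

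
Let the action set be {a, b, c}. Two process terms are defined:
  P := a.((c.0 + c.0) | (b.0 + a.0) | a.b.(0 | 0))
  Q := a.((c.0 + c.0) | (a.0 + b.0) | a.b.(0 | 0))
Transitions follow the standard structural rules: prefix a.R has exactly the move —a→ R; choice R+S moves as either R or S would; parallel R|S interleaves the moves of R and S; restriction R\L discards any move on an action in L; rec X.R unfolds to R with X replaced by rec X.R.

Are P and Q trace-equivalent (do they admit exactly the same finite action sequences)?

Reachable graph of P (13 states):
  u0 = a.((c.0 + c.0) | (b.0 + a.0) | a.b.(0 | 0)) :: =a=> u1
  u1 = (c.0 + c.0) | (b.0 + a.0) | a.b.(0 | 0) :: =a=> u2, =a=> u3, =b=> u3, =c=> u4
  u2 = (c.0 + c.0) | (b.0 + a.0) | b.(0 | 0) :: =a=> u5, =b=> u5, =b=> u6, =c=> u7
  u3 = (c.0 + c.0) | 0 | a.b.(0 | 0) :: =a=> u5, =c=> u8
  u4 = 0 | (b.0 + a.0) | a.b.(0 | 0) :: =a=> u7, =a=> u8, =b=> u8
  u5 = (c.0 + c.0) | 0 | b.(0 | 0) :: =b=> u9, =c=> u10
  u6 = (c.0 + c.0) | (b.0 + a.0) | (0 | 0) :: =a=> u9, =b=> u9, =c=> u11
  u7 = 0 | (b.0 + a.0) | b.(0 | 0) :: =a=> u10, =b=> u10, =b=> u11
  u8 = 0 | 0 | a.b.(0 | 0) :: =a=> u10
  u9 = (c.0 + c.0) | 0 | (0 | 0) :: =c=> u12
  u10 = 0 | 0 | b.(0 | 0) :: =b=> u12
  u11 = 0 | (b.0 + a.0) | (0 | 0) :: =a=> u12, =b=> u12
  u12 = 0 | 0 | (0 | 0) :: (no moves)
Reachable graph of Q (13 states):
  v0 = a.((c.0 + c.0) | (a.0 + b.0) | a.b.(0 | 0)) :: =a=> v1
  v1 = (c.0 + c.0) | (a.0 + b.0) | a.b.(0 | 0) :: =a=> v2, =a=> v3, =b=> v3, =c=> v4
  v2 = (c.0 + c.0) | (a.0 + b.0) | b.(0 | 0) :: =a=> v5, =b=> v5, =b=> v6, =c=> v7
  v3 = (c.0 + c.0) | 0 | a.b.(0 | 0) :: =a=> v5, =c=> v8
  v4 = 0 | (a.0 + b.0) | a.b.(0 | 0) :: =a=> v7, =a=> v8, =b=> v8
  v5 = (c.0 + c.0) | 0 | b.(0 | 0) :: =b=> v9, =c=> v10
  v6 = (c.0 + c.0) | (a.0 + b.0) | (0 | 0) :: =a=> v9, =b=> v9, =c=> v11
  v7 = 0 | (a.0 + b.0) | b.(0 | 0) :: =a=> v10, =b=> v10, =b=> v11
  v8 = 0 | 0 | a.b.(0 | 0) :: =a=> v10
  v9 = (c.0 + c.0) | 0 | (0 | 0) :: =c=> v12
  v10 = 0 | 0 | b.(0 | 0) :: =b=> v12
  v11 = 0 | (a.0 + b.0) | (0 | 0) :: =a=> v12, =b=> v12
  v12 = 0 | 0 | (0 | 0) :: (no moves)
Coarsest stable partition (strong bisimilarity classes):
  B0 = {u0, v0}
  B1 = {u1, v1}
  B2 = {u2, v2}
  B3 = {u6, v6}
  B4 = {u9, v9}
  B5 = {u12, v12}
  B6 = {u11, v11}
  B7 = {u7, v7}
  B8 = {u10, v10}
  B9 = {u5, v5}
  B10 = {u3, v3}
  B11 = {u8, v8}
  B12 = {u4, v4}
u0 ∈ B0, v0 ∈ B0 → same block
Bisimilar ⇒ trace-equivalent.

YES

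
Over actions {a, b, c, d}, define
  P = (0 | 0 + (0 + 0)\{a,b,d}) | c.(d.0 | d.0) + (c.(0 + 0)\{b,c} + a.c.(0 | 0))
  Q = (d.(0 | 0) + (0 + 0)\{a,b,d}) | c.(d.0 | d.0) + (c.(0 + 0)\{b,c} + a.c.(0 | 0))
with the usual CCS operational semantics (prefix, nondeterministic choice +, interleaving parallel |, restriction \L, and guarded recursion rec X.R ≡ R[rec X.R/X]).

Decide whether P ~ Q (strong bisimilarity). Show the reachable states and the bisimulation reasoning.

LTS(P): 8 reachable states
  u0 = (0 | 0 + (0 + 0)\{a,b,d}) | c.(d.0 | d.0) + (c.(0 + 0)\{b,c} + a.c.(0 | 0)) → ··a··> u1, ··c··> u2, ··c··> u3
  u1 = c.(0 | 0) → ··c··> u4
  u2 = (0 + 0)\{b,c} → deadlocked
  u3 = (0 | 0 + (0 + 0)\{a,b,d}) | (d.0 | d.0) → ··d··> u5, ··d··> u6
  u4 = 0 | 0 → deadlocked
  u5 = (0 | 0 + (0 + 0)\{a,b,d}) | (0 | d.0) → ··d··> u7
  u6 = (0 | 0 + (0 + 0)\{a,b,d}) | (d.0 | 0) → ··d··> u7
  u7 = (0 | 0 + (0 + 0)\{a,b,d}) | (0 | 0) → deadlocked
LTS(Q): 13 reachable states
  v0 = (d.(0 | 0) + (0 + 0)\{a,b,d}) | c.(d.0 | d.0) + (c.(0 + 0)\{b,c} + a.c.(0 | 0)) → ··a··> v1, ··c··> v2, ··c··> v3, ··d··> v4
  v1 = c.(0 | 0) → ··c··> v5
  v2 = (0 + 0)\{b,c} → deadlocked
  v3 = (d.(0 | 0) + (0 + 0)\{a,b,d}) | (d.0 | d.0) → ··d··> v6, ··d··> v7, ··d··> v8
  v4 = 0 | 0 | c.(d.0 | d.0) → ··c··> v8
  v5 = 0 | 0 → deadlocked
  v6 = (d.(0 | 0) + (0 + 0)\{a,b,d}) | (0 | d.0) → ··d··> v10, ··d··> v9
  v7 = (d.(0 | 0) + (0 + 0)\{a,b,d}) | (d.0 | 0) → ··d··> v11, ··d··> v9
  v8 = 0 | 0 | (d.0 | d.0) → ··d··> v10, ··d··> v11
  v9 = (d.(0 | 0) + (0 + 0)\{a,b,d}) | (0 | 0) → ··d··> v12
  v10 = 0 | 0 | (0 | d.0) → ··d··> v12
  v11 = 0 | 0 | (d.0 | 0) → ··d··> v12
  v12 = 0 | 0 | (0 | 0) → deadlocked
Coarsest stable partition (strong bisimilarity classes):
  B0 = {u0}
  B1 = {u1, v1}
  B2 = {u2, u4, u7, v12, v2, v5}
  B3 = {u3, v6, v7, v8}
  B4 = {u5, u6, v10, v11, v9}
  B5 = {v0}
  B6 = {v3}
  B7 = {v4}
u0 ∈ B0, v0 ∈ B5 → different blocks

P ≁ Q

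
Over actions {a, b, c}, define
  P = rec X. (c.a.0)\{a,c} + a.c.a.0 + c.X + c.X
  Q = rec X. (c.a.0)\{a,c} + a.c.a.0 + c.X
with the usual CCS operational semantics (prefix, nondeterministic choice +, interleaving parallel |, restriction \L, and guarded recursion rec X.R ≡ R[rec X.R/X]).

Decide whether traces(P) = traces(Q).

trace-equivalent

LTS(P): 4 reachable states
  u0 = rec X. (c.a.0)\{a,c} + a.c.a.0 + c.X + c.X | --a--▸ u1, --c--▸ u0
  u1 = c.a.0 | --c--▸ u2
  u2 = a.0 | --a--▸ u3
  u3 = 0 | (no moves)
LTS(Q): 4 reachable states
  v0 = rec X. (c.a.0)\{a,c} + a.c.a.0 + c.X | --a--▸ v1, --c--▸ v0
  v1 = c.a.0 | --c--▸ v2
  v2 = a.0 | --a--▸ v3
  v3 = 0 | (no moves)
Partition-refinement fixed point:
  B0 = {u0, v0}
  B1 = {u1, v1}
  B2 = {u2, v2}
  B3 = {u3, v3}
u0 ∈ B0, v0 ∈ B0 → same block
Bisimilar ⇒ trace-equivalent.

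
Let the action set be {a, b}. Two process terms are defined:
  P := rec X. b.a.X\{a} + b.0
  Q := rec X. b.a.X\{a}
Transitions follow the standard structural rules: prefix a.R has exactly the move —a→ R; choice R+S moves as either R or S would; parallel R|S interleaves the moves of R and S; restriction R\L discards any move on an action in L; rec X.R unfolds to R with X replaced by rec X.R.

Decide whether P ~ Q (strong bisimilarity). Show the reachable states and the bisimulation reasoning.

P's transition system — 6 states:
  s0 = rec X. b.a.X\{a} + b.0 :: ··b··> s1, ··b··> s2
  s1 = 0 :: (no moves)
  s2 = a.(rec X. b.a.X\{a} + b.0)\{a} :: ··a··> s3
  s3 = (rec X. b.a.X\{a} + b.0)\{a} :: ··b··> s4, ··b··> s5
  s4 = (a.(rec X. b.a.X\{a} + b.0)\{a})\{a} :: (no moves)
  s5 = 0\{a} :: (no moves)
Q's transition system — 4 states:
  t0 = rec X. b.a.X\{a} :: ··b··> t1
  t1 = a.(rec X. b.a.X\{a})\{a} :: ··a··> t2
  t2 = (rec X. b.a.X\{a})\{a} :: ··b··> t3
  t3 = (a.(rec X. b.a.X\{a})\{a})\{a} :: (no moves)
Coarsest stable partition (strong bisimilarity classes):
  B0 = {s0}
  B1 = {s2, t1}
  B2 = {s3, t2}
  B3 = {s1, s4, s5, t3}
  B4 = {t0}
s0 ∈ B0, t0 ∈ B4 → different blocks

NO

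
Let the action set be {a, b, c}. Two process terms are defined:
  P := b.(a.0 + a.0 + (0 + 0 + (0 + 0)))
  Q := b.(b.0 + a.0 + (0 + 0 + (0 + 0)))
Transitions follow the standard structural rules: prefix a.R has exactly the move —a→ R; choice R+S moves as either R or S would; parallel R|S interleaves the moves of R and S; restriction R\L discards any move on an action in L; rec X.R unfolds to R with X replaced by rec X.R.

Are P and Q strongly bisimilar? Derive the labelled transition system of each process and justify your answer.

P ≁ Q

LTS(P): 3 reachable states
  m0 = b.(a.0 + a.0 + (0 + 0 + (0 + 0))) → —b→ m1
  m1 = a.0 + a.0 + (0 + 0 + (0 + 0)) → —a→ m2
  m2 = 0 → stopped
LTS(Q): 3 reachable states
  n0 = b.(b.0 + a.0 + (0 + 0 + (0 + 0))) → —b→ n1
  n1 = b.0 + a.0 + (0 + 0 + (0 + 0)) → —a→ n2, —b→ n2
  n2 = 0 → stopped
Coarsest stable partition (strong bisimilarity classes):
  B0 = {m0}
  B1 = {m1}
  B2 = {m2, n2}
  B3 = {n0}
  B4 = {n1}
m0 ∈ B0, n0 ∈ B3 → different blocks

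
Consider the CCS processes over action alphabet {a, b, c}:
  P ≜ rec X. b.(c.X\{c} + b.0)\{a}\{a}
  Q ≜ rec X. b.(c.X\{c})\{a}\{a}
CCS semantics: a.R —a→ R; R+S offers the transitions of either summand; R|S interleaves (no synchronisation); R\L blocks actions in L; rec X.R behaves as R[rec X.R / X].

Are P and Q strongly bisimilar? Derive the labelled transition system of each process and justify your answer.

LTS(P): 6 reachable states
  m0 = rec X. b.(c.X\{c} + b.0)\{a}\{a} → ··b··> m1
  m1 = (c.(rec X. b.(c.X\{c} + b.0)\{a}\{a})\{c} + b.0)\{a}\{a} → ··b··> m2, ··c··> m3
  m2 = 0\{a}\{a} → ∅
  m3 = (rec X. b.(c.X\{c} + b.0)\{a}\{a})\{c}\{a}\{a} → ··b··> m4
  m4 = (c.(rec X. b.(c.X\{c} + b.0)\{a}\{a})\{c} + b.0)\{a}\{a}\{c}\{a}\{a} → ··b··> m5
  m5 = 0\{a}\{a}\{c}\{a}\{a} → ∅
LTS(Q): 4 reachable states
  n0 = rec X. b.(c.X\{c})\{a}\{a} → ··b··> n1
  n1 = (c.(rec X. b.(c.X\{c})\{a}\{a})\{c})\{a}\{a} → ··c··> n2
  n2 = (rec X. b.(c.X\{c})\{a}\{a})\{c}\{a}\{a} → ··b··> n3
  n3 = (c.(rec X. b.(c.X\{c})\{a}\{a})\{c})\{a}\{a}\{c}\{a}\{a} → ∅
Coarsest stable partition (strong bisimilarity classes):
  B0 = {m0}
  B1 = {m1}
  B2 = {m3}
  B3 = {m4, n2}
  B4 = {m2, m5, n3}
  B5 = {n0}
  B6 = {n1}
m0 ∈ B0, n0 ∈ B5 → different blocks

not bisimilar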